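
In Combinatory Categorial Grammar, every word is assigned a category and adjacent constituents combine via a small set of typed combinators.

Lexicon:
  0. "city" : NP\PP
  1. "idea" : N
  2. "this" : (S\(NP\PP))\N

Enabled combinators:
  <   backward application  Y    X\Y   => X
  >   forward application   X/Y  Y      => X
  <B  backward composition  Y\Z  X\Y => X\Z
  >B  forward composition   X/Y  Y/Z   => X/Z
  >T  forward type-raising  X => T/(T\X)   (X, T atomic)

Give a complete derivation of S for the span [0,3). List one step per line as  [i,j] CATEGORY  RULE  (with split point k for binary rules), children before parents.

[0,1] NP\PP  lex  "city"
[1,2] N  lex  "idea"
[2,3] (S\(NP\PP))\N  lex  "this"
[1,3] S\(NP\PP)  <  k=2
[0,3] S  <  k=1

[0,3] S   <
  [0,1] "city" : NP\PP
  [1,3] S\(NP\PP)   <
    [1,2] "idea" : N
    [2,3] "this" : (S\(NP\PP))\N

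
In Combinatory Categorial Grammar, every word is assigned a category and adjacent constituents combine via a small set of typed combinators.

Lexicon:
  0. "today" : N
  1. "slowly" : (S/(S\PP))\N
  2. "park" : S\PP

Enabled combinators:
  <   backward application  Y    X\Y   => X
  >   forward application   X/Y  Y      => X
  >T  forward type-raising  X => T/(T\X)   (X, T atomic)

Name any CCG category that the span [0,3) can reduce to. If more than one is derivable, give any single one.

[0,3] S   >
  [0,2] S/(S\PP)   <
    [0,1] "today" : N
    [1,2] "slowly" : (S/(S\PP))\N
  [2,3] "park" : S\PP

S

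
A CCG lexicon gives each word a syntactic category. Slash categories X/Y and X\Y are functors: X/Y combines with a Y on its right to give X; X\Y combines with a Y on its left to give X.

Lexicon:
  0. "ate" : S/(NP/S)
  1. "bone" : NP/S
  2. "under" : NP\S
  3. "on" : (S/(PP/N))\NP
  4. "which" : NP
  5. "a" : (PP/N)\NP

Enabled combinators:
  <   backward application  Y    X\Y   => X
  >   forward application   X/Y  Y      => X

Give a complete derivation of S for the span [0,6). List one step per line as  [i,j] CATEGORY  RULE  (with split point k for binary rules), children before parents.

[0,1] S/(NP/S)  lex  "ate"
[1,2] NP/S  lex  "bone"
[0,2] S  >  k=1
[2,3] NP\S  lex  "under"
[0,3] NP  <  k=2
[3,4] (S/(PP/N))\NP  lex  "on"
[0,4] S/(PP/N)  <  k=3
[4,5] NP  lex  "which"
[5,6] (PP/N)\NP  lex  "a"
[4,6] PP/N  <  k=5
[0,6] S  >  k=4

[0,6] S   >
  [0,4] S/(PP/N)   <
    [0,3] NP   <
      [0,2] S   >
        [0,1] "ate" : S/(NP/S)
        [1,2] "bone" : NP/S
      [2,3] "under" : NP\S
    [3,4] "on" : (S/(PP/N))\NP
  [4,6] PP/N   <
    [4,5] "which" : NP
    [5,6] "a" : (PP/N)\NP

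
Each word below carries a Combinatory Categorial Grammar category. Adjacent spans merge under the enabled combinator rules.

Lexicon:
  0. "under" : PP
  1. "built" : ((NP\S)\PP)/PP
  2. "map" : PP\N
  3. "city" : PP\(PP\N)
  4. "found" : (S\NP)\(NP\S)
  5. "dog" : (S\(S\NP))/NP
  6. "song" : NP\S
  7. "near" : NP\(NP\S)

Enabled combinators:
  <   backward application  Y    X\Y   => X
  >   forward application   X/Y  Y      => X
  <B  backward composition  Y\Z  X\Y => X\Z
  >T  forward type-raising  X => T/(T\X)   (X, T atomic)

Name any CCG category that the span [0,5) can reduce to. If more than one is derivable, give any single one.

S\NP

[0,8] S   <
  [0,5] S\NP   <
    [0,4] NP\S   <
      [0,1] "under" : PP
      [1,4] (NP\S)\PP   >
        [1,2] "built" : ((NP\S)\PP)/PP
        [2,4] PP   <
          [2,3] "map" : PP\N
          [3,4] "city" : PP\(PP\N)
    [4,5] "found" : (S\NP)\(NP\S)
  [5,8] S\(S\NP)   >
    [5,6] "dog" : (S\(S\NP))/NP
    [6,8] NP   <
      [6,7] "song" : NP\S
      [7,8] "near" : NP\(NP\S)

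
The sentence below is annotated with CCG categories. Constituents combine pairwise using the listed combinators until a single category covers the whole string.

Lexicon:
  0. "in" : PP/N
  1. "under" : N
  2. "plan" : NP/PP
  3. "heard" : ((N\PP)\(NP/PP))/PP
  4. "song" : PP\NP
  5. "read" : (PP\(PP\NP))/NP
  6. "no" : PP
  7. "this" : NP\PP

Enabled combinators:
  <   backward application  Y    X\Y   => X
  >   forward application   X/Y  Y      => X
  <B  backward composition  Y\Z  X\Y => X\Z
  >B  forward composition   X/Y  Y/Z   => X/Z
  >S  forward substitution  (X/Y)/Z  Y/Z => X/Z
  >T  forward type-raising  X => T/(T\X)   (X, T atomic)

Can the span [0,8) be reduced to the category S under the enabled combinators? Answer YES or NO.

PP/N N NP/PP ((N\PP)\(NP/PP))/PP PP\NP (PP\(PP\NP))/NP PP NP\PP
CKY chart[0,8] = {N, N/(N\N), NP/(NP\N), PP/(PP\N), S/(S\N)}; S ∉ chart

NO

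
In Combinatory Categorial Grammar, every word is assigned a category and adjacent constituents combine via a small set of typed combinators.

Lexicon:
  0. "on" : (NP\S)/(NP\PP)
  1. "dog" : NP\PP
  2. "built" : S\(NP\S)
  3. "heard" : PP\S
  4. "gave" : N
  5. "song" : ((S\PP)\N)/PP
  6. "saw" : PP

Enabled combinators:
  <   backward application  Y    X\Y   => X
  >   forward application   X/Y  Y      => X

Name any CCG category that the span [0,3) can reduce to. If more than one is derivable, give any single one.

[0,7] S   <
  [0,4] PP   <
    [0,3] S   <
      [0,2] NP\S   >
        [0,1] "on" : (NP\S)/(NP\PP)
        [1,2] "dog" : NP\PP
      [2,3] "built" : S\(NP\S)
    [3,4] "heard" : PP\S
  [4,7] S\PP   <
    [4,5] "gave" : N
    [5,7] (S\PP)\N   >
      [5,6] "song" : ((S\PP)\N)/PP
      [6,7] "saw" : PP

S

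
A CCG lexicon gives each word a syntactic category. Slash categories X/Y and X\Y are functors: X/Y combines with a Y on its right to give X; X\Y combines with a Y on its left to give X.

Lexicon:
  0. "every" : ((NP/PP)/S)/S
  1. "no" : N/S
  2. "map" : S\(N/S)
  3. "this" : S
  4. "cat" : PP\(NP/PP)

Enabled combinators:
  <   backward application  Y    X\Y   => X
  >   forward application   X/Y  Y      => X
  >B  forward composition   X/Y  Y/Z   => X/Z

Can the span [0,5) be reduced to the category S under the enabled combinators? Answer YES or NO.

((NP/PP)/S)/S N/S S\(N/S) S PP\(NP/PP)
CKY chart[0,5] = {PP}; S ∉ chart

NO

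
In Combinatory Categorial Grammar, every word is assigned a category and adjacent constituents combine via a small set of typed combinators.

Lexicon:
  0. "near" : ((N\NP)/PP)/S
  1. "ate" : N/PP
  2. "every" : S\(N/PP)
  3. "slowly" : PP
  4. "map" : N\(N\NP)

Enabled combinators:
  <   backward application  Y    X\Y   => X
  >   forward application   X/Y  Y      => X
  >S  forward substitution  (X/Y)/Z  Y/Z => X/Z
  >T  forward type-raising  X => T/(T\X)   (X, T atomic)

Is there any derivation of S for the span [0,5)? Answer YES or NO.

NO

((N\NP)/PP)/S N/PP S\(N/PP) PP N\(N\NP)
CKY chart[0,5] = {N, N/(N\N), NP/(NP\N), PP/(PP\N), S/(S\N)}; S ∉ chart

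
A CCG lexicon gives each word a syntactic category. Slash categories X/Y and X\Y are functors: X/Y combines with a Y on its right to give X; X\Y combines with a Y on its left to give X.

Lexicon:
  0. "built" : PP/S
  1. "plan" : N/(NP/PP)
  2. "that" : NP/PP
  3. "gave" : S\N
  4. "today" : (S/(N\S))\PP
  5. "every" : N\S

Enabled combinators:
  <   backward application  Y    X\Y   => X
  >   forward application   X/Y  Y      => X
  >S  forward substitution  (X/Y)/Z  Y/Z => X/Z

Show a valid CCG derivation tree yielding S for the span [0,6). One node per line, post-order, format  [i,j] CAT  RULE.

[0,1] PP/S  lex  "built"
[1,2] N/(NP/PP)  lex  "plan"
[2,3] NP/PP  lex  "that"
[1,3] N  >  k=2
[3,4] S\N  lex  "gave"
[1,4] S  <  k=3
[0,4] PP  >  k=1
[4,5] (S/(N\S))\PP  lex  "today"
[0,5] S/(N\S)  <  k=4
[5,6] N\S  lex  "every"
[0,6] S  >  k=5

[0,6] S   >
  [0,5] S/(N\S)   <
    [0,4] PP   >
      [0,1] "built" : PP/S
      [1,4] S   <
        [1,3] N   >
          [1,2] "plan" : N/(NP/PP)
          [2,3] "that" : NP/PP
        [3,4] "gave" : S\N
    [4,5] "today" : (S/(N\S))\PP
  [5,6] "every" : N\S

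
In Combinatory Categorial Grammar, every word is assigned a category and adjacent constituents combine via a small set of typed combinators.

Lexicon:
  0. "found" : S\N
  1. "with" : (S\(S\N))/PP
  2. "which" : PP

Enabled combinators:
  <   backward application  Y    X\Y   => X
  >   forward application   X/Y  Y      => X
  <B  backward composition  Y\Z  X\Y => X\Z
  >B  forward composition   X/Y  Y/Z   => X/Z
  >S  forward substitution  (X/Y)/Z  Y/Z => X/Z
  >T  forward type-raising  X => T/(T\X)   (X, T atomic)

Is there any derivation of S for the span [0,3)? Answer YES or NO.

[0,3] S   <
  [0,1] "found" : S\N
  [1,3] S\(S\N)   >
    [1,2] "with" : (S\(S\N))/PP
    [2,3] "which" : PP

YES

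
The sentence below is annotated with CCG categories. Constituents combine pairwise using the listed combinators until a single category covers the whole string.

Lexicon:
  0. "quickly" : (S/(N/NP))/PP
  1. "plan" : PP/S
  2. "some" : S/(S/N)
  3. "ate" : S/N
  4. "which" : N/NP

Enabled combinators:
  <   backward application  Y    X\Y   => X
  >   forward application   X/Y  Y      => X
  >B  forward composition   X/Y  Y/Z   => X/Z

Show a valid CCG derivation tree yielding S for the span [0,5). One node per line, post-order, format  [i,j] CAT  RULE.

[0,5] S   >
  [0,4] S/(N/NP)   >
    [0,1] "quickly" : (S/(N/NP))/PP
    [1,4] PP   >
      [1,2] "plan" : PP/S
      [2,4] S   >
        [2,3] "some" : S/(S/N)
        [3,4] "ate" : S/N
  [4,5] "which" : N/NP

[0,1] (S/(N/NP))/PP  lex  "quickly"
[1,2] PP/S  lex  "plan"
[2,3] S/(S/N)  lex  "some"
[3,4] S/N  lex  "ate"
[2,4] S  >  k=3
[1,4] PP  >  k=2
[0,4] S/(N/NP)  >  k=1
[4,5] N/NP  lex  "which"
[0,5] S  >  k=4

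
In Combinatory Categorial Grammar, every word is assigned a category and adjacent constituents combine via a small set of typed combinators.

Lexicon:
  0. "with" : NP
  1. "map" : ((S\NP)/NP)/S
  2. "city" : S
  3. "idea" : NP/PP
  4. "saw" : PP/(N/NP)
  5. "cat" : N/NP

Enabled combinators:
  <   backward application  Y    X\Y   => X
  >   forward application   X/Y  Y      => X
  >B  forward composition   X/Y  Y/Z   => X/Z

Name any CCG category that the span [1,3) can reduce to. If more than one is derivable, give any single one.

(S\NP)/NP

[0,6] S   <
  [0,1] "with" : NP
  [1,6] S\NP   >
    [1,3] (S\NP)/NP   >
      [1,2] "map" : ((S\NP)/NP)/S
      [2,3] "city" : S
    [3,6] NP   >
      [3,4] "idea" : NP/PP
      [4,6] PP   >
        [4,5] "saw" : PP/(N/NP)
        [5,6] "cat" : N/NP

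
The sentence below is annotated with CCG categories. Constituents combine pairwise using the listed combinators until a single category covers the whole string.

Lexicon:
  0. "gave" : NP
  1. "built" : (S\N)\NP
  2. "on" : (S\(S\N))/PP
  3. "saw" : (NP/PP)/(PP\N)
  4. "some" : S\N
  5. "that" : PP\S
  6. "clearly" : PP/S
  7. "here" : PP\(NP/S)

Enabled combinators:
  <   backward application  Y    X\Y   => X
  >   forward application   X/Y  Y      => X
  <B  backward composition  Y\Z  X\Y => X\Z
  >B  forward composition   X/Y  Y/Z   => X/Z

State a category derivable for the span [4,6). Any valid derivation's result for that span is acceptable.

PP\N

[0,8] S   <
  [0,2] S\N   <
    [0,1] "gave" : NP
    [1,2] "built" : (S\N)\NP
  [2,8] S\(S\N)   >
    [2,3] "on" : (S\(S\N))/PP
    [3,8] PP   <
      [3,7] NP/S   >B
        [3,6] NP/PP   >
          [3,4] "saw" : (NP/PP)/(PP\N)
          [4,6] PP\N   <B
            [4,5] "some" : S\N
            [5,6] "that" : PP\S
        [6,7] "clearly" : PP/S
      [7,8] "here" : PP\(NP/S)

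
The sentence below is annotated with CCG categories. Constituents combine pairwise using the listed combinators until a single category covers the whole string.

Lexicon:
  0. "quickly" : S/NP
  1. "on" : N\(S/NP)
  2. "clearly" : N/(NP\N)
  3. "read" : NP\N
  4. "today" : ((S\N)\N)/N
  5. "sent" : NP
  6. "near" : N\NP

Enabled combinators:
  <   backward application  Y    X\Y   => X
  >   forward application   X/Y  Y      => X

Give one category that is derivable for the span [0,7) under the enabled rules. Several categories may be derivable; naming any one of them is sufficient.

S

[0,7] S   <
  [0,2] N   <
    [0,1] "quickly" : S/NP
    [1,2] "on" : N\(S/NP)
  [2,7] S\N   <
    [2,4] N   >
      [2,3] "clearly" : N/(NP\N)
      [3,4] "read" : NP\N
    [4,7] (S\N)\N   >
      [4,5] "today" : ((S\N)\N)/N
      [5,7] N   <
        [5,6] "sent" : NP
        [6,7] "near" : N\NP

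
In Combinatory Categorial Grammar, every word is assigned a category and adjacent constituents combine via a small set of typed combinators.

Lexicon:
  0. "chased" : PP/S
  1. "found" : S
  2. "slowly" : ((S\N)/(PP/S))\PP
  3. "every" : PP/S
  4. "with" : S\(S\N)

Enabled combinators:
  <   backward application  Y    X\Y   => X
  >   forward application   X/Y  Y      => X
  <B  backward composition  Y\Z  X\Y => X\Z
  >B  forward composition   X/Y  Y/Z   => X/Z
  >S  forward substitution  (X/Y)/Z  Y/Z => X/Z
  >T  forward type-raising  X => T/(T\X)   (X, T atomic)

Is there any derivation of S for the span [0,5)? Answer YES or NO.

YES

[0,5] S   <
  [0,4] S\N   >
    [0,3] (S\N)/(PP/S)   <
      [0,2] PP   >
        [0,1] "chased" : PP/S
        [1,2] "found" : S
      [2,3] "slowly" : ((S\N)/(PP/S))\PP
    [3,4] "every" : PP/S
  [4,5] "with" : S\(S\N)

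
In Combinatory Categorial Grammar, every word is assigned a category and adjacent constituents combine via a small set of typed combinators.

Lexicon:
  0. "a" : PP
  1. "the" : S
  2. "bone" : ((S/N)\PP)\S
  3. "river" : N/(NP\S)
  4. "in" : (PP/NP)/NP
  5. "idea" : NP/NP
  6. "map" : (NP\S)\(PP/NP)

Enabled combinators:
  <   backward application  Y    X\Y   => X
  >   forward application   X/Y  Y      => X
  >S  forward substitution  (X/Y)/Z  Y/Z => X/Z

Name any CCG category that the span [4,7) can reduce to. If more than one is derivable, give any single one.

NP\S

[0,7] S   >
  [0,3] S/N   <
    [0,1] "a" : PP
    [1,3] (S/N)\PP   <
      [1,2] "the" : S
      [2,3] "bone" : ((S/N)\PP)\S
  [3,7] N   >
    [3,4] "river" : N/(NP\S)
    [4,7] NP\S   <
      [4,6] PP/NP   >S
        [4,5] "in" : (PP/NP)/NP
        [5,6] "idea" : NP/NP
      [6,7] "map" : (NP\S)\(PP/NP)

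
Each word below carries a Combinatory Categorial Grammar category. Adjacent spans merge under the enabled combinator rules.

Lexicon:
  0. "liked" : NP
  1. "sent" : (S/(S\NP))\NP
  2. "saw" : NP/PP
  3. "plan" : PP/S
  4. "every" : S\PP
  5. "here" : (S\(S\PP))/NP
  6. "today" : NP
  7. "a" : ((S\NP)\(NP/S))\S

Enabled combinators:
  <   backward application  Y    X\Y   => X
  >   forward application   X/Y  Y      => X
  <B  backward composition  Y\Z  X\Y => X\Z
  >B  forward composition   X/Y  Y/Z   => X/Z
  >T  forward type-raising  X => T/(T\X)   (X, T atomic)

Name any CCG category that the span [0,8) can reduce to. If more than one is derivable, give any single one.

S

[0,8] S   >
  [0,2] S/(S\NP)   <
    [0,1] "liked" : NP
    [1,2] "sent" : (S/(S\NP))\NP
  [2,8] S\NP   <
    [2,4] NP/S   >B
      [2,3] "saw" : NP/PP
      [3,4] "plan" : PP/S
    [4,8] (S\NP)\(NP/S)   <
      [4,7] S   <
        [4,5] "every" : S\PP
        [5,7] S\(S\PP)   >
          [5,6] "here" : (S\(S\PP))/NP
          [6,7] "today" : NP
      [7,8] "a" : ((S\NP)\(NP/S))\S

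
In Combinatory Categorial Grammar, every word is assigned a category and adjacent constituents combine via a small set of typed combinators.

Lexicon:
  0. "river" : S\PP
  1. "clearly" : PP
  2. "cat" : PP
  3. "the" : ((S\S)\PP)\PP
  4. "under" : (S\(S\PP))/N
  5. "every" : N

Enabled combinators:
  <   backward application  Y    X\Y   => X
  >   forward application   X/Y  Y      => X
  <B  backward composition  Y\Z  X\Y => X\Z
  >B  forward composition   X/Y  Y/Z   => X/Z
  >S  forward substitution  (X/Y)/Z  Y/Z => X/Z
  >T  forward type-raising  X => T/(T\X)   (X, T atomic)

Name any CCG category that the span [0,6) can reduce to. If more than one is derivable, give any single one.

[0,6] S   <
  [0,4] S\PP   <B
    [0,1] "river" : S\PP
    [1,4] S\S   <
      [1,2] "clearly" : PP
      [2,4] (S\S)\PP   <
        [2,3] "cat" : PP
        [3,4] "the" : ((S\S)\PP)\PP
  [4,6] S\(S\PP)   >
    [4,5] "under" : (S\(S\PP))/N
    [5,6] "every" : N

S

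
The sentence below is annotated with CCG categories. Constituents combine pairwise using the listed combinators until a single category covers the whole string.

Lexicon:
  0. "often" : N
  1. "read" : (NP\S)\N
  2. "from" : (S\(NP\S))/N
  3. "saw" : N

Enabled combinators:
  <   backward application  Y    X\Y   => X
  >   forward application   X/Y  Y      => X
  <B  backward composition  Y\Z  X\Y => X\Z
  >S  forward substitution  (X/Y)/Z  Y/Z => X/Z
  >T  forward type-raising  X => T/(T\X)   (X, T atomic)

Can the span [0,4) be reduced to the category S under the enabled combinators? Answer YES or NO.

YES

[0,4] S   >
  [0,1] S/(S\N)   >T
    [0,1] "often" : N
  [1,4] S\N   <B
    [1,2] "read" : (NP\S)\N
    [2,4] S\(NP\S)   >
      [2,3] "from" : (S\(NP\S))/N
      [3,4] "saw" : N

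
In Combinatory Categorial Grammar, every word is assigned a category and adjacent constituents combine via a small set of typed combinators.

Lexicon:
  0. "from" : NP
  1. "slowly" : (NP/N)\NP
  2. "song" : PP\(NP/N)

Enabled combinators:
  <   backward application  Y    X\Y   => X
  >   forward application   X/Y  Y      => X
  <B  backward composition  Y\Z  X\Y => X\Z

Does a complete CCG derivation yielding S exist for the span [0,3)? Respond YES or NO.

NO

NP (NP/N)\NP PP\(NP/N)
CKY chart[0,3] = {PP}; S ∉ chart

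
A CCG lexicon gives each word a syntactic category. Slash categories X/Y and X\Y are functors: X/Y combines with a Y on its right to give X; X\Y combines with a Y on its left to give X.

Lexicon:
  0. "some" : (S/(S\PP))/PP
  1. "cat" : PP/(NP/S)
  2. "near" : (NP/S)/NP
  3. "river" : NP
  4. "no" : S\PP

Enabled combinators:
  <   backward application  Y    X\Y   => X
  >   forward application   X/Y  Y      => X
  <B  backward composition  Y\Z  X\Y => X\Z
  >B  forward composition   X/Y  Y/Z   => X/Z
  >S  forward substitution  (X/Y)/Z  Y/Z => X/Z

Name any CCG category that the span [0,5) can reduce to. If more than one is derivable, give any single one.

[0,5] S   >
  [0,4] S/(S\PP)   >
    [0,1] "some" : (S/(S\PP))/PP
    [1,4] PP   >
      [1,2] "cat" : PP/(NP/S)
      [2,4] NP/S   >
        [2,3] "near" : (NP/S)/NP
        [3,4] "river" : NP
  [4,5] "no" : S\PP

S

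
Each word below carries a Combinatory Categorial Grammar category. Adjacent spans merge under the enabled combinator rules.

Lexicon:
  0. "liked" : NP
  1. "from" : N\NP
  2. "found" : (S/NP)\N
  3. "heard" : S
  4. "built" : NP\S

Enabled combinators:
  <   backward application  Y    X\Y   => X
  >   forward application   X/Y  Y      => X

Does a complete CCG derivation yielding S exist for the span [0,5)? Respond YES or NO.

YES

[0,5] S   >
  [0,3] S/NP   <
    [0,2] N   <
      [0,1] "liked" : NP
      [1,2] "from" : N\NP
    [2,3] "found" : (S/NP)\N
  [3,5] NP   <
    [3,4] "heard" : S
    [4,5] "built" : NP\S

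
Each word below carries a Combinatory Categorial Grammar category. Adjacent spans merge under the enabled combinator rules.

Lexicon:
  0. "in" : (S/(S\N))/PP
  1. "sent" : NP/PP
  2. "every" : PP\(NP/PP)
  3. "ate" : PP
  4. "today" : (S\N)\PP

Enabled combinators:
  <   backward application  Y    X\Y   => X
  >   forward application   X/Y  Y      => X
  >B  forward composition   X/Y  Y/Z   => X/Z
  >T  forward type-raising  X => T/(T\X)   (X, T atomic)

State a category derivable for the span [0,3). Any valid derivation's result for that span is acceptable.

[0,5] S   >
  [0,3] S/(S\N)   >
    [0,1] "in" : (S/(S\N))/PP
    [1,3] PP   <
      [1,2] "sent" : NP/PP
      [2,3] "every" : PP\(NP/PP)
  [3,5] S\N   <
    [3,4] "ate" : PP
    [4,5] "today" : (S\N)\PP

S/(S\N)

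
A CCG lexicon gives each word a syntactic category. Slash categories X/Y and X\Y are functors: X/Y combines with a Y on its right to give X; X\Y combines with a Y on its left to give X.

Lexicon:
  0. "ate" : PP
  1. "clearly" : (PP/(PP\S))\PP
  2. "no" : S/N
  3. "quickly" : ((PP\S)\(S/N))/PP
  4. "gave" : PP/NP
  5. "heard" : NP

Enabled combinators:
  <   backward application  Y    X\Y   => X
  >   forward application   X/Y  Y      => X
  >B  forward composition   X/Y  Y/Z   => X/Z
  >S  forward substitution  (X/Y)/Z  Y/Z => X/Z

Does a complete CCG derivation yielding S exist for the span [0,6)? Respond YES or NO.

NO

PP (PP/(PP\S))\PP S/N ((PP\S)\(S/N))/PP PP/NP NP
CKY chart[0,6] = {PP}; S ∉ chart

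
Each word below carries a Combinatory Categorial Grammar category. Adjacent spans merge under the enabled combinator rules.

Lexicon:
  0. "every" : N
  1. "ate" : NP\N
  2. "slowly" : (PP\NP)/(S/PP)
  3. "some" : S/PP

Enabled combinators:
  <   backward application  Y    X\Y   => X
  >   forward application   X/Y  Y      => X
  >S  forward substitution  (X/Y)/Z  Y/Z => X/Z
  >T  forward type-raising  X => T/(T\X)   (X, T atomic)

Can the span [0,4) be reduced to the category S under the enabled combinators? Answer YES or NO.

NO

N NP\N (PP\NP)/(S/PP) S/PP
CKY chart[0,4] = {N/(N\PP), NP/(NP\PP), PP, PP/(PP\PP), S/(S\PP)}; S ∉ chart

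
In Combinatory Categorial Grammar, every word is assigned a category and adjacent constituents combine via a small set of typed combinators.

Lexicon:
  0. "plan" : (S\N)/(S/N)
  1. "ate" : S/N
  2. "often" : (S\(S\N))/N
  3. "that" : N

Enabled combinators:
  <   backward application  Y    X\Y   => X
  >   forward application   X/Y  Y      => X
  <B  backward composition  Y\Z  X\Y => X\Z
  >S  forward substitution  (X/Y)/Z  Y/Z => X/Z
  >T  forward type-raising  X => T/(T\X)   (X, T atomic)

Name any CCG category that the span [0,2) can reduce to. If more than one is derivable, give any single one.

S\N

[0,4] S   <
  [0,2] S\N   >
    [0,1] "plan" : (S\N)/(S/N)
    [1,2] "ate" : S/N
  [2,4] S\(S\N)   >
    [2,3] "often" : (S\(S\N))/N
    [3,4] "that" : N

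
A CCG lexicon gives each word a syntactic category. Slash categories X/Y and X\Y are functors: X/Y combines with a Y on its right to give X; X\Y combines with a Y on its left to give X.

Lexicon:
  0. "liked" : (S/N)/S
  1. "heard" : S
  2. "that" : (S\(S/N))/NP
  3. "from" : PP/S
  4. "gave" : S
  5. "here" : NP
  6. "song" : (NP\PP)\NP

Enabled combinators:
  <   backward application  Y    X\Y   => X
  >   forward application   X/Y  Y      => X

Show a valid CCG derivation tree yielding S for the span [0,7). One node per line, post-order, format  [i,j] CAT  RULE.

[0,7] S   <
  [0,2] S/N   >
    [0,1] "liked" : (S/N)/S
    [1,2] "heard" : S
  [2,7] S\(S/N)   >
    [2,3] "that" : (S\(S/N))/NP
    [3,7] NP   <
      [3,5] PP   >
        [3,4] "from" : PP/S
        [4,5] "gave" : S
      [5,7] NP\PP   <
        [5,6] "here" : NP
        [6,7] "song" : (NP\PP)\NP

[0,1] (S/N)/S  lex  "liked"
[1,2] S  lex  "heard"
[0,2] S/N  >  k=1
[2,3] (S\(S/N))/NP  lex  "that"
[3,4] PP/S  lex  "from"
[4,5] S  lex  "gave"
[3,5] PP  >  k=4
[5,6] NP  lex  "here"
[6,7] (NP\PP)\NP  lex  "song"
[5,7] NP\PP  <  k=6
[3,7] NP  <  k=5
[2,7] S\(S/N)  >  k=3
[0,7] S  <  k=2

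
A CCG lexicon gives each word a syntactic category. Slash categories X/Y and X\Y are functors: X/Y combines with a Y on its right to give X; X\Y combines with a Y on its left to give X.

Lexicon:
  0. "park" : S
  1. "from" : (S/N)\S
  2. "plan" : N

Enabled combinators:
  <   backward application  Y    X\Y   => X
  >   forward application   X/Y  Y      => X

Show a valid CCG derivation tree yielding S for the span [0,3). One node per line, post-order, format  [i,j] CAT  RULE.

[0,1] S  lex  "park"
[1,2] (S/N)\S  lex  "from"
[0,2] S/N  <  k=1
[2,3] N  lex  "plan"
[0,3] S  >  k=2

[0,3] S   >
  [0,2] S/N   <
    [0,1] "park" : S
    [1,2] "from" : (S/N)\S
  [2,3] "plan" : N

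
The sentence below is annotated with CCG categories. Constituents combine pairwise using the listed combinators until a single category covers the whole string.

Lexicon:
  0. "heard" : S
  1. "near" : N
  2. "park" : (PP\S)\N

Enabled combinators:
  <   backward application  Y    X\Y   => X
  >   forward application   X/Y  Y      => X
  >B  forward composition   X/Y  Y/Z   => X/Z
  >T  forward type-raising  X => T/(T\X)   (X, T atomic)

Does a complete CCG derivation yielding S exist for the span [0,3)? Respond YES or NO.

NO

S N (PP\S)\N
CKY chart[0,3] = {N/(N\PP), NP/(NP\PP), PP, PP/(PP\PP), S/(S\PP)}; S ∉ chart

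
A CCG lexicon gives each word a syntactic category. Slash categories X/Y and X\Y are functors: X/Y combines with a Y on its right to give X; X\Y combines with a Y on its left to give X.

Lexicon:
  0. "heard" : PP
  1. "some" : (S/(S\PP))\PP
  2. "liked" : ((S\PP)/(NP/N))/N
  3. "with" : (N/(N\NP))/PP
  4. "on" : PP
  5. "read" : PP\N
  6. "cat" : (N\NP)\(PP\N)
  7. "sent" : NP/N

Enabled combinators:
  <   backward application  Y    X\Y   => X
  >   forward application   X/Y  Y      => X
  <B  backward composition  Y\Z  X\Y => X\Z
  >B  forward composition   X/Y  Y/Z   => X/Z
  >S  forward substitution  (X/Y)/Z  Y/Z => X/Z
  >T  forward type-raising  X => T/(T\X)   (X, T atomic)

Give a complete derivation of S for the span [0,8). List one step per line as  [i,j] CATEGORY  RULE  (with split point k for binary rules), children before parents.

[0,8] S   >
  [0,2] S/(S\PP)   <
    [0,1] "heard" : PP
    [1,2] "some" : (S/(S\PP))\PP
  [2,8] S\PP   >
    [2,7] (S\PP)/(NP/N)   >
      [2,3] "liked" : ((S\PP)/(NP/N))/N
      [3,7] N   >
        [3,5] N/(N\NP)   >
          [3,4] "with" : (N/(N\NP))/PP
          [4,5] "on" : PP
        [5,7] N\NP   <
          [5,6] "read" : PP\N
          [6,7] "cat" : (N\NP)\(PP\N)
    [7,8] "sent" : NP/N

[0,1] PP  lex  "heard"
[1,2] (S/(S\PP))\PP  lex  "some"
[0,2] S/(S\PP)  <  k=1
[2,3] ((S\PP)/(NP/N))/N  lex  "liked"
[3,4] (N/(N\NP))/PP  lex  "with"
[4,5] PP  lex  "on"
[3,5] N/(N\NP)  >  k=4
[5,6] PP\N  lex  "read"
[6,7] (N\NP)\(PP\N)  lex  "cat"
[5,7] N\NP  <  k=6
[3,7] N  >  k=5
[2,7] (S\PP)/(NP/N)  >  k=3
[7,8] NP/N  lex  "sent"
[2,8] S\PP  >  k=7
[0,8] S  >  k=2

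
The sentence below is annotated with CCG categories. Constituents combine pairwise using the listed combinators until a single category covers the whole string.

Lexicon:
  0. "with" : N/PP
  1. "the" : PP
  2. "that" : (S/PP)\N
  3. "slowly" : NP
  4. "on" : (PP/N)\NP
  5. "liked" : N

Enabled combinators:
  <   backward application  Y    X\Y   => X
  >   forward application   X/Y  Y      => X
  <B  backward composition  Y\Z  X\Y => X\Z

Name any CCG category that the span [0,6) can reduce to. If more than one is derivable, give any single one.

[0,6] S   >
  [0,3] S/PP   <
    [0,2] N   >
      [0,1] "with" : N/PP
      [1,2] "the" : PP
    [2,3] "that" : (S/PP)\N
  [3,6] PP   >
    [3,5] PP/N   <
      [3,4] "slowly" : NP
      [4,5] "on" : (PP/N)\NP
    [5,6] "liked" : N

S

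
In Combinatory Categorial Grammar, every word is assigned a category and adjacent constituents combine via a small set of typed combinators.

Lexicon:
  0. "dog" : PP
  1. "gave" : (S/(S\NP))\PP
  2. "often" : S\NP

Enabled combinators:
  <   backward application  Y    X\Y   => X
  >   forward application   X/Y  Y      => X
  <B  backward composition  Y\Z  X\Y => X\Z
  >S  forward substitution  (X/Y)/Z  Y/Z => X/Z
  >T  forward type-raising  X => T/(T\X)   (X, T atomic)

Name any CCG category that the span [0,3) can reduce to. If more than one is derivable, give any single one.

S

[0,3] S   >
  [0,2] S/(S\NP)   <
    [0,1] "dog" : PP
    [1,2] "gave" : (S/(S\NP))\PP
  [2,3] "often" : S\NP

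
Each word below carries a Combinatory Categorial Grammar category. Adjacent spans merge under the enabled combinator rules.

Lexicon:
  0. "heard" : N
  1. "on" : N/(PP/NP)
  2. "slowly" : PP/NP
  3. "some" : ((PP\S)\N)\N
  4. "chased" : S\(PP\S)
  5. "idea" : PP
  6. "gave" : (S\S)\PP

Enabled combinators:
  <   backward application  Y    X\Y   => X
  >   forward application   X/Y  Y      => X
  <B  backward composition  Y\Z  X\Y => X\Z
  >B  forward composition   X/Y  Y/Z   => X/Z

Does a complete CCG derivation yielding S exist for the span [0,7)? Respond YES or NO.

YES

[0,7] S   <
  [0,1] "heard" : N
  [1,7] S\N   <B
    [1,5] S\N   <B
      [1,4] (PP\S)\N   <
        [1,3] N   >
          [1,2] "on" : N/(PP/NP)
          [2,3] "slowly" : PP/NP
        [3,4] "some" : ((PP\S)\N)\N
      [4,5] "chased" : S\(PP\S)
    [5,7] S\S   <
      [5,6] "idea" : PP
      [6,7] "gave" : (S\S)\PP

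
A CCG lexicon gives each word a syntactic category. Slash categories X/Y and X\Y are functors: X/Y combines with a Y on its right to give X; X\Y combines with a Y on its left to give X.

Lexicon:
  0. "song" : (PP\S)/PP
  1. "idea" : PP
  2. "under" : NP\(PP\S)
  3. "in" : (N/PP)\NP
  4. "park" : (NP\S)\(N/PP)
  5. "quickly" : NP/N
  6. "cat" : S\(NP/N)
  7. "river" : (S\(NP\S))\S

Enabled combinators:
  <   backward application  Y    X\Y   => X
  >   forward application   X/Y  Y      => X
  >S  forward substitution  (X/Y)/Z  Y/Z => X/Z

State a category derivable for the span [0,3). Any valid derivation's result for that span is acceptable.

[0,8] S   <
  [0,5] NP\S   <
    [0,4] N/PP   <
      [0,3] NP   <
        [0,2] PP\S   >
          [0,1] "song" : (PP\S)/PP
          [1,2] "idea" : PP
        [2,3] "under" : NP\(PP\S)
      [3,4] "in" : (N/PP)\NP
    [4,5] "park" : (NP\S)\(N/PP)
  [5,8] S\(NP\S)   <
    [5,7] S   <
      [5,6] "quickly" : NP/N
      [6,7] "cat" : S\(NP/N)
    [7,8] "river" : (S\(NP\S))\S

NP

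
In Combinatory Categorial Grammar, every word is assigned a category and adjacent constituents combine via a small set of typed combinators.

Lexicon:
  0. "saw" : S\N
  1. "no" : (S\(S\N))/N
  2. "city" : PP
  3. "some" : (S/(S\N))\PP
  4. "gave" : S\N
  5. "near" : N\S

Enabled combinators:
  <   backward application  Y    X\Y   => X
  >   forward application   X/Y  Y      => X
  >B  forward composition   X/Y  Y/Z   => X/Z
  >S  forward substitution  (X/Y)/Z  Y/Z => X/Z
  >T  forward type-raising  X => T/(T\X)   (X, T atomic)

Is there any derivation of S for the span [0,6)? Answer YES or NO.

[0,6] S   <
  [0,1] "saw" : S\N
  [1,6] S\(S\N)   >
    [1,2] "no" : (S\(S\N))/N
    [2,6] N   <
      [2,5] S   >
        [2,4] S/(S\N)   <
          [2,3] "city" : PP
          [3,4] "some" : (S/(S\N))\PP
        [4,5] "gave" : S\N
      [5,6] "near" : N\S

YES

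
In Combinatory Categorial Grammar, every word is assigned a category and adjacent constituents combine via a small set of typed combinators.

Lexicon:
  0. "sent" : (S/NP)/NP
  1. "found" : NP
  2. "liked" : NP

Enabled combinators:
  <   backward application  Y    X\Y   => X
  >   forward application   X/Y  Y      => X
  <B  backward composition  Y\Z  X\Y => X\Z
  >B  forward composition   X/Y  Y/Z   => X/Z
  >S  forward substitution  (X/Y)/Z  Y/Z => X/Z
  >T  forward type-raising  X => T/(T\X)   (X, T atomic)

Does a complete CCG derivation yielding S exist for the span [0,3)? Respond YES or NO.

[0,3] S   >
  [0,2] S/NP   >
    [0,1] "sent" : (S/NP)/NP
    [1,2] "found" : NP
  [2,3] "liked" : NP

YES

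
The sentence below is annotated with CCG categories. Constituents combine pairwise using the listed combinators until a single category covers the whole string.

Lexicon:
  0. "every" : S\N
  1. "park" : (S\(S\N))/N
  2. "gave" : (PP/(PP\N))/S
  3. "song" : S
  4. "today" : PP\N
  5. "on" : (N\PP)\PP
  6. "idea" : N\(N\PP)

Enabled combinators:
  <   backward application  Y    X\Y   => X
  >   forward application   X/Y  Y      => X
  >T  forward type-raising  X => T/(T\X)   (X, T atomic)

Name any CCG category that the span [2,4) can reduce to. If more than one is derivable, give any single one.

[0,7] S   <
  [0,1] "every" : S\N
  [1,7] S\(S\N)   >
    [1,2] "park" : (S\(S\N))/N
    [2,7] N   <
      [2,6] N\PP   <
        [2,5] PP   >
          [2,4] PP/(PP\N)   >
            [2,3] "gave" : (PP/(PP\N))/S
            [3,4] "song" : S
          [4,5] "today" : PP\N
        [5,6] "on" : (N\PP)\PP
      [6,7] "idea" : N\(N\PP)

PP/(PP\N)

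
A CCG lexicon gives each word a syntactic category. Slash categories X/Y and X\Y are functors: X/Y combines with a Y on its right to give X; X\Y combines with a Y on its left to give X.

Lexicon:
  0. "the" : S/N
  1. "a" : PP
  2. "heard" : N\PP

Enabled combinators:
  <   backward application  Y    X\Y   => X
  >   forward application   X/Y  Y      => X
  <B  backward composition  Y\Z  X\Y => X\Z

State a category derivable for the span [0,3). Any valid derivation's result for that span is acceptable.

[0,3] S   >
  [0,1] "the" : S/N
  [1,3] N   <
    [1,2] "a" : PP
    [2,3] "heard" : N\PP

S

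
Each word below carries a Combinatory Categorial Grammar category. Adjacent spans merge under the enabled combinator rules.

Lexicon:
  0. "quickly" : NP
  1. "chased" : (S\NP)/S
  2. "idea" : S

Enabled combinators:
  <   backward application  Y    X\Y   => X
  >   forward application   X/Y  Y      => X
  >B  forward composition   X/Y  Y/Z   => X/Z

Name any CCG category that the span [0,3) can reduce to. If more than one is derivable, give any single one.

[0,3] S   <
  [0,1] "quickly" : NP
  [1,3] S\NP   >
    [1,2] "chased" : (S\NP)/S
    [2,3] "idea" : S

S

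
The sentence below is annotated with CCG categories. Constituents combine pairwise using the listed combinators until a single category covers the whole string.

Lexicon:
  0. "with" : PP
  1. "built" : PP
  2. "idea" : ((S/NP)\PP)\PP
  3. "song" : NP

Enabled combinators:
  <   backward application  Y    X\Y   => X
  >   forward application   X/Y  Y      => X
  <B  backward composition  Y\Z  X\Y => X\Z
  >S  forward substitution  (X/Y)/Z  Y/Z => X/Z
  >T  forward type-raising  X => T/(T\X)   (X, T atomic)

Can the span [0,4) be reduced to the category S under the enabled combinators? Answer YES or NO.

[0,4] S   >
  [0,3] S/NP   <
    [0,1] "with" : PP
    [1,3] (S/NP)\PP   <
      [1,2] "built" : PP
      [2,3] "idea" : ((S/NP)\PP)\PP
  [3,4] "song" : NP

YES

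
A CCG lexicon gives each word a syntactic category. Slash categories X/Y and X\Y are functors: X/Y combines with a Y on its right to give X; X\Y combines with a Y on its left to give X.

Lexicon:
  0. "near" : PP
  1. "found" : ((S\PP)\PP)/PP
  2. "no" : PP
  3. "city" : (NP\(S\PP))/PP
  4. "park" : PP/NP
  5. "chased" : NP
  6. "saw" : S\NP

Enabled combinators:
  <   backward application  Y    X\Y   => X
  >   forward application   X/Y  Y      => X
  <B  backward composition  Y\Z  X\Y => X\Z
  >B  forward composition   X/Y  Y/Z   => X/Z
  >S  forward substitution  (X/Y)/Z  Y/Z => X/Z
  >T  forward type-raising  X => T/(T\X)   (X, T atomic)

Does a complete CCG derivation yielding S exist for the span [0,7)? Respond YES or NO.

YES

[0,7] S   <
  [0,1] "near" : PP
  [1,7] S\PP   <B
    [1,6] NP\PP   <B
      [1,3] (S\PP)\PP   >
        [1,2] "found" : ((S\PP)\PP)/PP
        [2,3] "no" : PP
      [3,6] NP\(S\PP)   >
        [3,4] "city" : (NP\(S\PP))/PP
        [4,6] PP   >
          [4,5] "park" : PP/NP
          [5,6] "chased" : NP
    [6,7] "saw" : S\NP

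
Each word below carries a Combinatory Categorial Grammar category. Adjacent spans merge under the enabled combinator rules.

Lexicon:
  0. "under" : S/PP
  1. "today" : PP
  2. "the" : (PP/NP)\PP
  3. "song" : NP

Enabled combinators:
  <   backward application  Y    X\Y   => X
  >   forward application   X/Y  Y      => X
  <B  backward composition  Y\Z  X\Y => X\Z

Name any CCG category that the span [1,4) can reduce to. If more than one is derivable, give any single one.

PP

[0,4] S   >
  [0,1] "under" : S/PP
  [1,4] PP   >
    [1,3] PP/NP   <
      [1,2] "today" : PP
      [2,3] "the" : (PP/NP)\PP
    [3,4] "song" : NP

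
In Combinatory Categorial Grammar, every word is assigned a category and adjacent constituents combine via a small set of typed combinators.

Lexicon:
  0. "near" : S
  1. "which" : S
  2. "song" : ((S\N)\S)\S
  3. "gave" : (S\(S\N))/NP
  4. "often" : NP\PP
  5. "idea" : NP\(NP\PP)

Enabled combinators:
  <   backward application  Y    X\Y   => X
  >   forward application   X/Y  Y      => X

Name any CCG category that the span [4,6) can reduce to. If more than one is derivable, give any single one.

NP

[0,6] S   <
  [0,3] S\N   <
    [0,1] "near" : S
    [1,3] (S\N)\S   <
      [1,2] "which" : S
      [2,3] "song" : ((S\N)\S)\S
  [3,6] S\(S\N)   >
    [3,4] "gave" : (S\(S\N))/NP
    [4,6] NP   <
      [4,5] "often" : NP\PP
      [5,6] "idea" : NP\(NP\PP)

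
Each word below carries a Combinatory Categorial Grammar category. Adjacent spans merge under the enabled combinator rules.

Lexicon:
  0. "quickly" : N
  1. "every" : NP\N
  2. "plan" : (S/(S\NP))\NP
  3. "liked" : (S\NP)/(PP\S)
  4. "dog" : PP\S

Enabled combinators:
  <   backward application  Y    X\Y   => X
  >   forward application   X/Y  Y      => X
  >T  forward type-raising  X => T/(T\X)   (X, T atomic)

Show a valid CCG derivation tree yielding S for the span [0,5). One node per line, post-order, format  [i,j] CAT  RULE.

[0,5] S   >
  [0,3] S/(S\NP)   <
    [0,2] NP   <
      [0,1] "quickly" : N
      [1,2] "every" : NP\N
    [2,3] "plan" : (S/(S\NP))\NP
  [3,5] S\NP   >
    [3,4] "liked" : (S\NP)/(PP\S)
    [4,5] "dog" : PP\S

[0,1] N  lex  "quickly"
[1,2] NP\N  lex  "every"
[0,2] NP  <  k=1
[2,3] (S/(S\NP))\NP  lex  "plan"
[0,3] S/(S\NP)  <  k=2
[3,4] (S\NP)/(PP\S)  lex  "liked"
[4,5] PP\S  lex  "dog"
[3,5] S\NP  >  k=4
[0,5] S  >  k=3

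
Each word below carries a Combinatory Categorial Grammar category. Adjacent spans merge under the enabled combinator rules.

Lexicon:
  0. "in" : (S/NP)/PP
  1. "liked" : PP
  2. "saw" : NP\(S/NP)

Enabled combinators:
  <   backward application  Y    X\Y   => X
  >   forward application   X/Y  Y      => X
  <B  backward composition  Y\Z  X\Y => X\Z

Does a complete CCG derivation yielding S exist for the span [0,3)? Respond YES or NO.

NO

(S/NP)/PP PP NP\(S/NP)
CKY chart[0,3] = {NP}; S ∉ chart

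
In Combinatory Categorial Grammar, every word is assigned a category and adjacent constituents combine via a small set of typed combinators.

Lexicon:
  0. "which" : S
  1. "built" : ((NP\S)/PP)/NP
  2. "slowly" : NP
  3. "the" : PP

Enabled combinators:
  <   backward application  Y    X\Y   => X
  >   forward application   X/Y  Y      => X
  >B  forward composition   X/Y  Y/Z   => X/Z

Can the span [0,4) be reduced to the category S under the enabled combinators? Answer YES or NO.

NO

S ((NP\S)/PP)/NP NP PP
CKY chart[0,4] = {NP}; S ∉ chart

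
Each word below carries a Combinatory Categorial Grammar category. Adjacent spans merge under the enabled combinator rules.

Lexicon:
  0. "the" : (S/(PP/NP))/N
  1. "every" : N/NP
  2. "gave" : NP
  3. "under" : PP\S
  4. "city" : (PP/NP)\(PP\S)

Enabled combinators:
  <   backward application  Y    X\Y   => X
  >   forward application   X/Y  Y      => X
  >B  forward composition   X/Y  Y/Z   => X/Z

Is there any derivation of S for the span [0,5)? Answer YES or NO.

[0,5] S   >
  [0,3] S/(PP/NP)   >
    [0,1] "the" : (S/(PP/NP))/N
    [1,3] N   >
      [1,2] "every" : N/NP
      [2,3] "gave" : NP
  [3,5] PP/NP   <
    [3,4] "under" : PP\S
    [4,5] "city" : (PP/NP)\(PP\S)

YES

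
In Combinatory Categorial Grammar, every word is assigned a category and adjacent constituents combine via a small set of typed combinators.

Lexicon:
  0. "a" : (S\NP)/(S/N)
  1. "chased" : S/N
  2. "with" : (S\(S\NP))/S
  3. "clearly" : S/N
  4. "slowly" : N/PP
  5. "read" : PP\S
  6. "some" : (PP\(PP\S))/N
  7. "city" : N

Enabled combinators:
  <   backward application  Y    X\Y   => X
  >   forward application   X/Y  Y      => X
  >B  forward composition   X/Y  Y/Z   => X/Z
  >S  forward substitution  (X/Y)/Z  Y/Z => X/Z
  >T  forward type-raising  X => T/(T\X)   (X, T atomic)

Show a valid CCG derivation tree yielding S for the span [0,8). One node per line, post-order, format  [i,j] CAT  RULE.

[0,8] S   <
  [0,2] S\NP   >
    [0,1] "a" : (S\NP)/(S/N)
    [1,2] "chased" : S/N
  [2,8] S\(S\NP)   >
    [2,3] "with" : (S\(S\NP))/S
    [3,8] S   >
      [3,5] S/PP   >B
        [3,4] "clearly" : S/N
        [4,5] "slowly" : N/PP
      [5,8] PP   <
        [5,6] "read" : PP\S
        [6,8] PP\(PP\S)   >
          [6,7] "some" : (PP\(PP\S))/N
          [7,8] "city" : N

[0,1] (S\NP)/(S/N)  lex  "a"
[1,2] S/N  lex  "chased"
[0,2] S\NP  >  k=1
[2,3] (S\(S\NP))/S  lex  "with"
[3,4] S/N  lex  "clearly"
[4,5] N/PP  lex  "slowly"
[3,5] S/PP  >B  k=4
[5,6] PP\S  lex  "read"
[6,7] (PP\(PP\S))/N  lex  "some"
[7,8] N  lex  "city"
[6,8] PP\(PP\S)  >  k=7
[5,8] PP  <  k=6
[3,8] S  >  k=5
[2,8] S\(S\NP)  >  k=3
[0,8] S  <  k=2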